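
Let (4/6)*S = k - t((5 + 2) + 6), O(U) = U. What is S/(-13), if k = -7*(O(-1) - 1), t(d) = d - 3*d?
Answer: -60/13 ≈ -4.6154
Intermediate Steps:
t(d) = -2*d
k = 14 (k = -7*(-1 - 1) = -7*(-2) = 14)
S = 60 (S = 3*(14 - (-2)*((5 + 2) + 6))/2 = 3*(14 - (-2)*(7 + 6))/2 = 3*(14 - (-2)*13)/2 = 3*(14 - 1*(-26))/2 = 3*(14 + 26)/2 = (3/2)*40 = 60)
S/(-13) = 60/(-13) = 60*(-1/13) = -60/13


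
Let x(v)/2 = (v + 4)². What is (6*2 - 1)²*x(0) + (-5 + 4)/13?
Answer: 50335/13 ≈ 3871.9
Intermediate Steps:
x(v) = 2*(4 + v)² (x(v) = 2*(v + 4)² = 2*(4 + v)²)
(6*2 - 1)²*x(0) + (-5 + 4)/13 = (6*2 - 1)²*(2*(4 + 0)²) + (-5 + 4)/13 = (12 - 1)²*(2*4²) - 1*1/13 = 11²*(2*16) - 1/13 = 121*32 - 1/13 = 3872 - 1/13 = 50335/13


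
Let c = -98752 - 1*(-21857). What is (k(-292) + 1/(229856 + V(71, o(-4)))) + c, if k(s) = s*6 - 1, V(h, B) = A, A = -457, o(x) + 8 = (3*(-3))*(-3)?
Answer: -18041772551/229399 ≈ -78648.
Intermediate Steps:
o(x) = 19 (o(x) = -8 + (3*(-3))*(-3) = -8 - 9*(-3) = -8 + 27 = 19)
V(h, B) = -457
k(s) = -1 + 6*s (k(s) = 6*s - 1 = -1 + 6*s)
c = -76895 (c = -98752 + 21857 = -76895)
(k(-292) + 1/(229856 + V(71, o(-4)))) + c = ((-1 + 6*(-292)) + 1/(229856 - 457)) - 76895 = ((-1 - 1752) + 1/229399) - 76895 = (-1753 + 1/229399) - 76895 = -402136446/229399 - 76895 = -18041772551/229399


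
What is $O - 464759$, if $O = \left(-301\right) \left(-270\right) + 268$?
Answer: $-383221$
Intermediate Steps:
$O = 81538$ ($O = 81270 + 268 = 81538$)
$O - 464759 = 81538 - 464759 = -383221$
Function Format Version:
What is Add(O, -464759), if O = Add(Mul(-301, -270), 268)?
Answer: -383221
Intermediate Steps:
O = 81538 (O = Add(81270, 268) = 81538)
Add(O, -464759) = Add(81538, -464759) = -383221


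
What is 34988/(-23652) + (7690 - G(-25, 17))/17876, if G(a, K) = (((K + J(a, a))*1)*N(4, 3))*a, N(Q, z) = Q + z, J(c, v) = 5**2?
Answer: -16857463/26425197 ≈ -0.63793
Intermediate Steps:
J(c, v) = 25
G(a, K) = a*(175 + 7*K) (G(a, K) = (((K + 25)*1)*(4 + 3))*a = (((25 + K)*1)*7)*a = ((25 + K)*7)*a = (175 + 7*K)*a = a*(175 + 7*K))
34988/(-23652) + (7690 - G(-25, 17))/17876 = 34988/(-23652) + (7690 - 7*(-25)*(25 + 17))/17876 = 34988*(-1/23652) + (7690 - 7*(-25)*42)*(1/17876) = -8747/5913 + (7690 - 1*(-7350))*(1/17876) = -8747/5913 + (7690 + 7350)*(1/17876) = -8747/5913 + 15040*(1/17876) = -8747/5913 + 3760/4469 = -16857463/26425197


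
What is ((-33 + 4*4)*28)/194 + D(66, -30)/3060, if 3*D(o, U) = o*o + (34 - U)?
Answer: -5165/2619 ≈ -1.9721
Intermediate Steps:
D(o, U) = 34/3 - U/3 + o²/3 (D(o, U) = (o*o + (34 - U))/3 = (o² + (34 - U))/3 = (34 + o² - U)/3 = 34/3 - U/3 + o²/3)
((-33 + 4*4)*28)/194 + D(66, -30)/3060 = ((-33 + 4*4)*28)/194 + (34/3 - ⅓*(-30) + (⅓)*66²)/3060 = ((-33 + 16)*28)*(1/194) + (34/3 + 10 + (⅓)*4356)*(1/3060) = -17*28*(1/194) + (34/3 + 10 + 1452)*(1/3060) = -476*1/194 + (4420/3)*(1/3060) = -238/97 + 13/27 = -5165/2619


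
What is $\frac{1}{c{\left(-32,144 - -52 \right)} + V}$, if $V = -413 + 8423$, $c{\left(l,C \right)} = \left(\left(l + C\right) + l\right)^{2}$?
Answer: $\frac{1}{25434} \approx 3.9317 \cdot 10^{-5}$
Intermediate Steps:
$c{\left(l,C \right)} = \left(C + 2 l\right)^{2}$ ($c{\left(l,C \right)} = \left(\left(C + l\right) + l\right)^{2} = \left(C + 2 l\right)^{2}$)
$V = 8010$
$\frac{1}{c{\left(-32,144 - -52 \right)} + V} = \frac{1}{\left(\left(144 - -52\right) + 2 \left(-32\right)\right)^{2} + 8010} = \frac{1}{\left(\left(144 + 52\right) - 64\right)^{2} + 8010} = \frac{1}{\left(196 - 64\right)^{2} + 8010} = \frac{1}{132^{2} + 8010} = \frac{1}{17424 + 8010} = \frac{1}{25434}$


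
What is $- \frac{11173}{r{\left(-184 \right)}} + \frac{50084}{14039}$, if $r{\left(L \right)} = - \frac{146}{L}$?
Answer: $- \frac{14427256592}{1024847} \approx -14077.0$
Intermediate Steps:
$- \frac{11173}{r{\left(-184 \right)}} + \frac{50084}{14039} = - \frac{11173}{\left(-146\right) \frac{1}{-184}} + \frac{50084}{14039} = - \frac{11173}{\left(-146\right) \left(- \frac{1}{184}\right)} + 50084 \cdot \frac{1}{14039} = - \frac{11173}{\frac{73}{92}} + \frac{50084}{14039} = \left(-11173\right) \frac{92}{73} + \frac{50084}{14039} = - \frac{1027916}{73} + \frac{50084}{14039} = - \frac{14427256592}{1024847}$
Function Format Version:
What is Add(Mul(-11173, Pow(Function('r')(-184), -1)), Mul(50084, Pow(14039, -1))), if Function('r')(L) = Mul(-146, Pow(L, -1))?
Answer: Rational(-14427256592, 1024847) ≈ -14077.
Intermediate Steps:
Add(Mul(-11173, Pow(Function('r')(-184), -1)), Mul(50084, Pow(14039, -1))) = Add(Mul(-11173, Pow(Mul(-146, Pow(-184, -1)), -1)), Mul(50084, Pow(14039, -1))) = Add(Mul(-11173, Pow(Mul(-146, Rational(-1, 184)), -1)), Mul(50084, Rational(1, 14039))) = Add(Mul(-11173, Pow(Rational(73, 92), -1)), Rational(50084, 14039)) = Add(Mul(-11173, Rational(92, 73)), Rational(50084, 14039)) = Add(Rational(-1027916, 73), Rational(50084, 14039)) = Rational(-14427256592, 1024847)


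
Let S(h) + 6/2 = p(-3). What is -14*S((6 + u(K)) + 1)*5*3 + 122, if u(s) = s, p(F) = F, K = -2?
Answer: 1382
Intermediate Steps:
S(h) = -6 (S(h) = -3 - 3 = -6)
-14*S((6 + u(K)) + 1)*5*3 + 122 = -14*(-6*5)*3 + 122 = -(-420)*3 + 122 = -14*(-90) + 122 = 1260 + 122 = 1382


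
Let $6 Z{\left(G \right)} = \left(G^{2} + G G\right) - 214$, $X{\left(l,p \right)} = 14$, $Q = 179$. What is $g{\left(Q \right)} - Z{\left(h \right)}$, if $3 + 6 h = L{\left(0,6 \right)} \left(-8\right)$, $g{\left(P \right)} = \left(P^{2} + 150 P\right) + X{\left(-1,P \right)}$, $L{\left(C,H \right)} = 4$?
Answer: $\frac{6364367}{108} \approx 58929.0$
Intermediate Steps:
$g{\left(P \right)} = 14 + P^{2} + 150 P$ ($g{\left(P \right)} = \left(P^{2} + 150 P\right) + 14 = 14 + P^{2} + 150 P$)
$h = - \frac{35}{6}$ ($h = - \frac{1}{2} + \frac{4 \left(-8\right)}{6} = - \frac{1}{2} + \frac{1}{6} \left(-32\right) = - \frac{1}{2} - \frac{16}{3} = - \frac{35}{6} \approx -5.8333$)
$Z{\left(G \right)} = - \frac{107}{3} + \frac{G^{2}}{3}$ ($Z{\left(G \right)} = \frac{\left(G^{2} + G G\right) - 214}{6} = \frac{\left(G^{2} + G^{2}\right) - 214}{6} = \frac{2 G^{2} - 214}{6} = \frac{-214 + 2 G^{2}}{6} = - \frac{107}{3} + \frac{G^{2}}{3}$)
$g{\left(Q \right)} - Z{\left(h \right)} = \left(14 + 179^{2} + 150 \cdot 179\right) - \left(- \frac{107}{3} + \frac{\left(- \frac{35}{6}\right)^{2}}{3}\right) = \left(14 + 32041 + 26850\right) - \left(- \frac{107}{3} + \frac{1}{3} \cdot \frac{1225}{36}\right) = 58905 - \left(- \frac{107}{3} + \frac{1225}{108}\right) = 58905 - - \frac{2627}{108} = 58905 + \frac{2627}{108} = \frac{6364367}{108}$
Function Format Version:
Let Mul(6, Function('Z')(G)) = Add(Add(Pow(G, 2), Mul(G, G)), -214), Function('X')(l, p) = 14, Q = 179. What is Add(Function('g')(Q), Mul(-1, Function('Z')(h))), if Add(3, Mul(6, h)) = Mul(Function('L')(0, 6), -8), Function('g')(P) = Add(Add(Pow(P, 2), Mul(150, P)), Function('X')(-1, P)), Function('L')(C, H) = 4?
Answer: Rational(6364367, 108) ≈ 58929.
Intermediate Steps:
Function('g')(P) = Add(14, Pow(P, 2), Mul(150, P)) (Function('g')(P) = Add(Add(Pow(P, 2), Mul(150, P)), 14) = Add(14, Pow(P, 2), Mul(150, P)))
h = Rational(-35, 6) (h = Add(Rational(-1, 2), Mul(Rational(1, 6), Mul(4, -8))) = Add(Rational(-1, 2), Mul(Rational(1, 6), -32)) = Add(Rational(-1, 2), Rational(-16, 3)) = Rational(-35, 6) ≈ -5.8333)
Function('Z')(G) = Add(Rational(-107, 3), Mul(Rational(1, 3), Pow(G, 2))) (Function('Z')(G) = Mul(Rational(1, 6), Add(Add(Pow(G, 2), Mul(G, G)), -214)) = Mul(Rational(1, 6), Add(Add(Pow(G, 2), Pow(G, 2)), -214)) = Mul(Rational(1, 6), Add(Mul(2, Pow(G, 2)), -214)) = Mul(Rational(1, 6), Add(-214, Mul(2, Pow(G, 2)))) = Add(Rational(-107, 3), Mul(Rational(1, 3), Pow(G, 2))))
Add(Function('g')(Q), Mul(-1, Function('Z')(h))) = Add(Add(14, Pow(179, 2), Mul(150, 179)), Mul(-1, Add(Rational(-107, 3), Mul(Rational(1, 3), Pow(Rational(-35, 6), 2))))) = Add(Add(14, 32041, 26850), Mul(-1, Add(Rational(-107, 3), Mul(Rational(1, 3), Rational(1225, 36))))) = Add(58905, Mul(-1, Add(Rational(-107, 3), Rational(1225, 108)))) = Add(58905, Mul(-1, Rational(-2627, 108))) = Add(58905, Rational(2627, 108)) = Rational(6364367, 108)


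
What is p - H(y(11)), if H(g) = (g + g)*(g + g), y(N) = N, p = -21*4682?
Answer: -98806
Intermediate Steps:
p = -98322
H(g) = 4*g² (H(g) = (2*g)*(2*g) = 4*g²)
p - H(y(11)) = -98322 - 4*11² = -98322 - 4*121 = -98322 - 1*484 = -98322 - 484 = -98806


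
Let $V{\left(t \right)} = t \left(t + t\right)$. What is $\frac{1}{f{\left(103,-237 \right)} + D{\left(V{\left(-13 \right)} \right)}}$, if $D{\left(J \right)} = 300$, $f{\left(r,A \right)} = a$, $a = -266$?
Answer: $\frac{1}{34} \approx 0.029412$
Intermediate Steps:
$f{\left(r,A \right)} = -266$
$V{\left(t \right)} = 2 t^{2}$ ($V{\left(t \right)} = t 2 t = 2 t^{2}$)
$\frac{1}{f{\left(103,-237 \right)} + D{\left(V{\left(-13 \right)} \right)}} = \frac{1}{-266 + 300} = \frac{1}{34}$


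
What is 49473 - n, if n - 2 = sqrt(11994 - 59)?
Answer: 49471 - sqrt(11935) ≈ 49362.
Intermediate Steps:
n = 2 + sqrt(11935) (n = 2 + sqrt(11994 - 59) = 2 + sqrt(11935) ≈ 111.25)
49473 - n = 49473 - (2 + sqrt(11935)) = 49473 + (-2 - sqrt(11935)) = 49471 - sqrt(11935)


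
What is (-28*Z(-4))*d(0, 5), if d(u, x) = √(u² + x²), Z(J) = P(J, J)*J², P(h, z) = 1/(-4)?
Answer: 560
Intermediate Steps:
P(h, z) = -¼ (P(h, z) = 1*(-¼) = -¼)
Z(J) = -J²/4
(-28*Z(-4))*d(0, 5) = (-(-7)*(-4)²)*√(0² + 5²) = (-(-7)*16)*√(0 + 25) = (-28*(-4))*√25 = 112*5 = 560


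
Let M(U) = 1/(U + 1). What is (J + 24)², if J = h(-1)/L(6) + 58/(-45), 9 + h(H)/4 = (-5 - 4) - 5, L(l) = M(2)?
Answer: 129914404/2025 ≈ 64155.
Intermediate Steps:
M(U) = 1/(1 + U)
L(l) = ⅓ (L(l) = 1/(1 + 2) = 1/3 = ⅓)
h(H) = -92 (h(H) = -36 + 4*((-5 - 4) - 5) = -36 + 4*(-9 - 5) = -36 + 4*(-14) = -36 - 56 = -92)
J = -12478/45 (J = -92/⅓ + 58/(-45) = -92*3 + 58*(-1/45) = -276 - 58/45 = -12478/45 ≈ -277.29)
(J + 24)² = (-12478/45 + 24)² = (-11398/45)² = 129914404/2025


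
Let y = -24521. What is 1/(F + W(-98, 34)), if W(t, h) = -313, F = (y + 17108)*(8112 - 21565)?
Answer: 1/99726776 ≈ 1.0027e-8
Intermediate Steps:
F = 99727089 (F = (-24521 + 17108)*(8112 - 21565) = -7413*(-13453) = 99727089)
1/(F + W(-98, 34)) = 1/(99727089 - 313) = 1/99726776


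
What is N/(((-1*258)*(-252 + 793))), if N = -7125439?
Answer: 7125439/139578 ≈ 51.050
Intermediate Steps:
N/(((-1*258)*(-252 + 793))) = -7125439*(-1/(258*(-252 + 793))) = -7125439/((-258*541)) = -7125439/(-139578) = -7125439*(-1/139578) = 7125439/139578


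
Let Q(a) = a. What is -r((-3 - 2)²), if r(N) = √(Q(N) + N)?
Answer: -5*√2 ≈ -7.0711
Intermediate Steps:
r(N) = √2*√N (r(N) = √(N + N) = √(2*N) = √2*√N)
-r((-3 - 2)²) = -√2*√((-3 - 2)²) = -√2*√((-5)²) = -√2*√25 = -√2*5 = -5*√2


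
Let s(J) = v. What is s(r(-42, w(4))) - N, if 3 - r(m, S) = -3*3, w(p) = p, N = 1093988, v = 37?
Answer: -1093951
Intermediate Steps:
r(m, S) = 12 (r(m, S) = 3 - (-3)*3 = 3 - 1*(-9) = 3 + 9 = 12)
s(J) = 37
s(r(-42, w(4))) - N = 37 - 1*1093988 = 37 - 1093988 = -1093951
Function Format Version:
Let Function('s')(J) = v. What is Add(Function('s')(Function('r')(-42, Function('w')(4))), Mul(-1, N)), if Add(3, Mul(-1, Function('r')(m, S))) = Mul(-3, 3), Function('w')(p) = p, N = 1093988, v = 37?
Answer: -1093951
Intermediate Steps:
Function('r')(m, S) = 12 (Function('r')(m, S) = Add(3, Mul(-1, Mul(-3, 3))) = Add(3, Mul(-1, -9)) = Add(3, 9) = 12)
Function('s')(J) = 37
Add(Function('s')(Function('r')(-42, Function('w')(4))), Mul(-1, N)) = Add(37, Mul(-1, 1093988)) = Add(37, -1093988) = -1093951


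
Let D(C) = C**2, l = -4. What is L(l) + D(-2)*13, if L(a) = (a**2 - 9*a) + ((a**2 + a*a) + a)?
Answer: 132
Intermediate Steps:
L(a) = -8*a + 3*a**2 (L(a) = (a**2 - 9*a) + ((a**2 + a**2) + a) = (a**2 - 9*a) + (2*a**2 + a) = (a**2 - 9*a) + (a + 2*a**2) = -8*a + 3*a**2)
L(l) + D(-2)*13 = -4*(-8 + 3*(-4)) + (-2)**2*13 = -4*(-8 - 12) + 4*13 = -4*(-20) + 52 = 80 + 52 = 132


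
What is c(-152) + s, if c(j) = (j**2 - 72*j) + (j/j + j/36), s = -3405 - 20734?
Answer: 89152/9 ≈ 9905.8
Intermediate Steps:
s = -24139
c(j) = 1 + j**2 - 2591*j/36 (c(j) = (j**2 - 72*j) + (1 + j*(1/36)) = (j**2 - 72*j) + (1 + j/36) = 1 + j**2 - 2591*j/36)
c(-152) + s = (1 + (-152)**2 - 2591/36*(-152)) - 24139 = (1 + 23104 + 98458/9) - 24139 = 306403/9 - 24139 = 89152/9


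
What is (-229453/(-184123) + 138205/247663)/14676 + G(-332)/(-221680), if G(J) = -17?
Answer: 435520452166321/2181697203333264240 ≈ 0.00019962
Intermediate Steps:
(-229453/(-184123) + 138205/247663)/14676 + G(-332)/(-221680) = (-229453/(-184123) + 138205/247663)/14676 - 17/(-221680) = (-229453*(-1/184123) + 138205*(1/247663))*(1/14676) - 17*(-1/221680) = (229453/184123 + 138205/247663)*(1/14676) + 1/13040 = (82273737554/45600454549)*(1/14676) + 1/13040 = 41136868777/334616135480562 + 1/13040 = 435520452166321/2181697203333264240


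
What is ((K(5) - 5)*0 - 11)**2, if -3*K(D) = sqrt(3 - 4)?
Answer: 121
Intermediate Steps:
K(D) = -I/3 (K(D) = -sqrt(3 - 4)/3 = -I/3)
((K(5) - 5)*0 - 11)**2 = ((-I/3 - 5)*0 - 11)**2 = ((-5 - I/3)*0 - 11)**2 = (0 - 11)**2 = (-11)**2 = 121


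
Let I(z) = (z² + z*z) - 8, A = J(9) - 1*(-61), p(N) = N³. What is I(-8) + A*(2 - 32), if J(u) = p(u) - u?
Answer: -23310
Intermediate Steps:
J(u) = u³ - u
A = 781 (A = (9³ - 1*9) - 1*(-61) = (729 - 9) + 61 = 720 + 61 = 781)
I(z) = -8 + 2*z² (I(z) = (z² + z²) - 8 = 2*z² - 8 = -8 + 2*z²)
I(-8) + A*(2 - 32) = (-8 + 2*(-8)²) + 781*(2 - 32) = (-8 + 2*64) + 781*(-30) = (-8 + 128) - 23430 = 120 - 23430 = -23310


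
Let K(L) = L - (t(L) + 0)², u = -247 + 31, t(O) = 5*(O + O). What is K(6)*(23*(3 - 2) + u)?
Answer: 693642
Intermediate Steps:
t(O) = 10*O (t(O) = 5*(2*O) = 10*O)
u = -216
K(L) = L - 100*L² (K(L) = L - (10*L + 0)² = L - (10*L)² = L - 100*L²)
K(6)*(23*(3 - 2) + u) = (6*(1 - 100*6))*(23*(3 - 2) - 216) = (6*(1 - 600))*(23*1 - 216) = (6*(-599))*(23 - 216) = -3594*(-193) = 693642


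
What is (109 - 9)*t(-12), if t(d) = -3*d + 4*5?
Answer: 5600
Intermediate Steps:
t(d) = 20 - 3*d (t(d) = -3*d + 20 = 20 - 3*d)
(109 - 9)*t(-12) = (109 - 9)*(20 - 3*(-12)) = 100*(20 + 36) = 100*56 = 5600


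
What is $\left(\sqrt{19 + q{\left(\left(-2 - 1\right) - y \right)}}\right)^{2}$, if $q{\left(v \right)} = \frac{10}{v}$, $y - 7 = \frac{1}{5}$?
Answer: $\frac{919}{51} \approx 18.02$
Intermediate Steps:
$y = \frac{36}{5}$ ($y = 7 + \frac{1}{5} = \frac{36}{5} \approx 7.2$)
$\left(\sqrt{19 + q{\left(\left(-2 - 1\right) - y \right)}}\right)^{2} = \left(\sqrt{19 + \frac{10}{\left(-2 - 1\right) - \frac{36}{5}}}\right)^{2} = \left(\sqrt{19 + \frac{10}{-3 - \frac{36}{5}}}\right)^{2} = \left(\sqrt{19 + \frac{10}{- \frac{51}{5}}}\right)^{2} = \left(\sqrt{19 + 10 \left(- \frac{5}{51}\right)}\right)^{2} = \left(\sqrt{19 - \frac{50}{51}}\right)^{2} = \left(\sqrt{\frac{919}{51}}\right)^{2} = \left(\frac{\sqrt{46869}}{51}\right)^{2} = \frac{919}{51}$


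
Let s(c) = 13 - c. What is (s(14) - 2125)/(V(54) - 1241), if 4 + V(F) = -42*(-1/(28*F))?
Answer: 76536/44819 ≈ 1.7077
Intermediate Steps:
V(F) = -4 + 3/(2*F) (V(F) = -4 - 42*(-1/(28*F)) = -4 - (-3)/(2*F) = -4 + 3/(2*F))
(s(14) - 2125)/(V(54) - 1241) = ((13 - 1*14) - 2125)/((-4 + (3/2)/54) - 1241) = ((13 - 14) - 2125)/((-4 + (3/2)*(1/54)) - 1241) = (-1 - 2125)/((-4 + 1/36) - 1241) = -2126/(-143/36 - 1241) = -2126/(-44819/36) = -2126*(-36/44819) = 76536/44819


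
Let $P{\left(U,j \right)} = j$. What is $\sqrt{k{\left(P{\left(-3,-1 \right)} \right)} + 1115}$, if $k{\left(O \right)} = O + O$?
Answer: $\sqrt{1113} \approx 33.362$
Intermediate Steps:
$k{\left(O \right)} = 2 O$
$\sqrt{k{\left(P{\left(-3,-1 \right)} \right)} + 1115} = \sqrt{2 \left(-1\right) + 1115} = \sqrt{-2 + 1115} = \sqrt{1113}$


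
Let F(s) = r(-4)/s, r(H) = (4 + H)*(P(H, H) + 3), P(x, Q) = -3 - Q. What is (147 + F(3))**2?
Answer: 21609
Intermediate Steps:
r(H) = -H*(4 + H) (r(H) = (4 + H)*((-3 - H) + 3) = (4 + H)*(-H) = -H*(4 + H))
F(s) = 0 (F(s) = (-4*(-4 - 1*(-4)))/s = (-4*(-4 + 4))/s = (-4*0)/s = 0/s = 0)
(147 + F(3))**2 = (147 + 0)**2 = 147**2 = 21609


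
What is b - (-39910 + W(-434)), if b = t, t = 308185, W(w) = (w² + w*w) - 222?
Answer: -28395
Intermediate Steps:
W(w) = -222 + 2*w² (W(w) = (w² + w²) - 222 = 2*w² - 222 = -222 + 2*w²)
b = 308185
b - (-39910 + W(-434)) = 308185 - (-39910 + (-222 + 2*(-434)²)) = 308185 - (-39910 + (-222 + 2*188356)) = 308185 - (-39910 + (-222 + 376712)) = 308185 - (-39910 + 376490) = 308185 - 1*336580 = 308185 - 336580 = -28395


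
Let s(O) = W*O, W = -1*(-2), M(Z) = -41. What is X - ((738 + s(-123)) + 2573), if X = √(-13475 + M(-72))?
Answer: -3065 + 2*I*√3379 ≈ -3065.0 + 116.26*I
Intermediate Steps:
W = 2
s(O) = 2*O
X = 2*I*√3379 (X = √(-13475 - 41) = √(-13516) = 2*I*√3379 ≈ 116.26*I)
X - ((738 + s(-123)) + 2573) = 2*I*√3379 - ((738 + 2*(-123)) + 2573) = 2*I*√3379 - ((738 - 246) + 2573) = 2*I*√3379 - (492 + 2573) = 2*I*√3379 - 1*3065 = 2*I*√3379 - 3065 = -3065 + 2*I*√3379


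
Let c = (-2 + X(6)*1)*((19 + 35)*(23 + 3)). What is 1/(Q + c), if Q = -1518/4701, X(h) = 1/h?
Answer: -1567/4033964 ≈ -0.00038845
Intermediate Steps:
X(h) = 1/h
c = -2574 (c = (-2 + 1/6)*((19 + 35)*(23 + 3)) = (-2 + (⅙)*1)*(54*26) = (-2 + ⅙)*1404 = -11/6*1404 = -2574)
Q = -506/1567 (Q = -1518*1/4701 = -506/1567 ≈ -0.32291)
1/(Q + c) = 1/(-506/1567 - 2574) = 1/(-4033964/1567) = -1567/4033964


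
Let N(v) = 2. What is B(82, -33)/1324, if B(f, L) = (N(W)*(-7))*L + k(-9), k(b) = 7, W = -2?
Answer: 469/1324 ≈ 0.35423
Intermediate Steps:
B(f, L) = 7 - 14*L (B(f, L) = (2*(-7))*L + 7 = -14*L + 7 = 7 - 14*L)
B(82, -33)/1324 = (7 - 14*(-33))/1324 = (7 + 462)*(1/1324) = 469*(1/1324) = 469/1324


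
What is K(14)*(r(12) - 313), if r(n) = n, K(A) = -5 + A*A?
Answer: -57491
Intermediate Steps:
K(A) = -5 + A²
K(14)*(r(12) - 313) = (-5 + 14²)*(12 - 313) = (-5 + 196)*(-301) = 191*(-301) = -57491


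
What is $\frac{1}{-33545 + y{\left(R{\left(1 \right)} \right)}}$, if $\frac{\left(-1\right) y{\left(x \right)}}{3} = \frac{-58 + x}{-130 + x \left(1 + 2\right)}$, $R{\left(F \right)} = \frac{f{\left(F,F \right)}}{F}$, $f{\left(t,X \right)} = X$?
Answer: $- \frac{127}{4260386} \approx -2.981 \cdot 10^{-5}$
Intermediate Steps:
$R{\left(F \right)} = 1$ ($R{\left(F \right)} = \frac{F}{F} = 1$)
$y{\left(x \right)} = - \frac{3 \left(-58 + x\right)}{-130 + 3 x}$ ($y{\left(x \right)} = - 3 \frac{-58 + x}{-130 + x \left(1 + 2\right)} = - 3 \frac{-58 + x}{-130 + x 3} = - 3 \frac{-58 + x}{-130 + 3 x} = - \frac{3 \left(-58 + x\right)}{-130 + 3 x}$)
$\frac{1}{-33545 + y{\left(R{\left(1 \right)} \right)}} = \frac{1}{-33545 + \frac{3 \left(58 - 1\right)}{-130 + 3 \cdot 1}} = \frac{1}{-33545 + \frac{3 \left(58 - 1\right)}{-130 + 3}} = \frac{1}{-33545 + 3 \frac{1}{-127} \cdot 57} = \frac{1}{-33545 + 3 \left(- \frac{1}{127}\right) 57} = \frac{1}{-33545 - \frac{171}{127}} = \frac{1}{- \frac{4260386}{127}} = - \frac{127}{4260386}$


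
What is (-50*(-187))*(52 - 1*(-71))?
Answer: 1150050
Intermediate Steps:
(-50*(-187))*(52 - 1*(-71)) = 9350*(52 + 71) = 9350*123 = 1150050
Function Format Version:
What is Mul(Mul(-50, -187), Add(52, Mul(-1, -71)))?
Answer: 1150050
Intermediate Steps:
Mul(Mul(-50, -187), Add(52, Mul(-1, -71))) = Mul(9350, Add(52, 71)) = Mul(9350, 123) = 1150050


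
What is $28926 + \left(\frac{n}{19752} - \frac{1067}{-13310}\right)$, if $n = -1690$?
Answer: $\frac{172832239241}{5974980} \approx 28926.0$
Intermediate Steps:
$28926 + \left(\frac{n}{19752} - \frac{1067}{-13310}\right) = 28926 - \left(- \frac{97}{1210} + \frac{845}{9876}\right) = 28926 - \frac{32239}{5974980} = \frac{172832239241}{5974980}$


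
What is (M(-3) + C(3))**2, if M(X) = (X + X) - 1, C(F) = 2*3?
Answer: 1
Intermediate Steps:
C(F) = 6
M(X) = -1 + 2*X (M(X) = 2*X - 1 = -1 + 2*X)
(M(-3) + C(3))**2 = ((-1 + 2*(-3)) + 6)**2 = ((-1 - 6) + 6)**2 = (-7 + 6)**2 = (-1)**2 = 1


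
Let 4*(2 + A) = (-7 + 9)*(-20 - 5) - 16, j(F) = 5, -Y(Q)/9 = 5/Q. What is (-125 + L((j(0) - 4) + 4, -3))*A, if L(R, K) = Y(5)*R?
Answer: 3145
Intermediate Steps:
Y(Q) = -45/Q
L(R, K) = -9*R (L(R, K) = (-45/5)*R = (-45*1/5)*R = -9*R)
A = -37/2 (A = -2 + ((-7 + 9)*(-20 - 5) - 16)/4 = -2 + (2*(-25) - 16)/4 = -2 + (-50 - 16)/4 = -2 + (1/4)*(-66) = -2 - 33/2 = -37/2 ≈ -18.500)
(-125 + L((j(0) - 4) + 4, -3))*A = (-125 - 9*((5 - 4) + 4))*(-37/2) = (-125 - 9*(1 + 4))*(-37/2) = (-125 - 9*5)*(-37/2) = (-125 - 45)*(-37/2) = -170*(-37/2) = 3145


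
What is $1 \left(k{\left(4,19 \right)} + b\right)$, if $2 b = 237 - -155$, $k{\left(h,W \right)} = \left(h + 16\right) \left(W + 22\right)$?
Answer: $1016$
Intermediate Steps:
$k{\left(h,W \right)} = \left(16 + h\right) \left(22 + W\right)$
$b = 196$ ($b = \frac{237 - -155}{2} = \frac{237 + 155}{2} = \frac{1}{2} \cdot 392 = 196$)
$1 \left(k{\left(4,19 \right)} + b\right) = 1 \left(\left(352 + 16 \cdot 19 + 22 \cdot 4 + 19 \cdot 4\right) + 196\right) = 1 \left(\left(352 + 304 + 88 + 76\right) + 196\right) = 1 \left(820 + 196\right) = 1 \cdot 1016 = 1016$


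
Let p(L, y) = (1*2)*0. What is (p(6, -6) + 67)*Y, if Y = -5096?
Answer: -341432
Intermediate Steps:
p(L, y) = 0 (p(L, y) = 2*0 = 0)
(p(6, -6) + 67)*Y = (0 + 67)*(-5096) = 67*(-5096) = -341432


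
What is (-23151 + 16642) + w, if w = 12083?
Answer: 5574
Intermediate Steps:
(-23151 + 16642) + w = (-23151 + 16642) + 12083 = -6509 + 12083 = 5574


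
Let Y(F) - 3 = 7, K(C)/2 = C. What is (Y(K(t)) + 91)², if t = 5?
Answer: 10201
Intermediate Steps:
K(C) = 2*C
Y(F) = 10 (Y(F) = 3 + 7 = 10)
(Y(K(t)) + 91)² = (10 + 91)² = 101² = 10201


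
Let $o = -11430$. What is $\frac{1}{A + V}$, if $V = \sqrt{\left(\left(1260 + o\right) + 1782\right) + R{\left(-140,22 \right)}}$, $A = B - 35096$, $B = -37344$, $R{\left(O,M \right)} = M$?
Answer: $- \frac{36220}{2623780983} - \frac{i \sqrt{8366}}{5247561966} \approx -1.3804 \cdot 10^{-5} - 1.743 \cdot 10^{-8} i$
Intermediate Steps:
$A = -72440$ ($A = -37344 - 35096 = -72440$)
$V = i \sqrt{8366}$ ($V = \sqrt{\left(\left(1260 - 11430\right) + 1782\right) + 22} = \sqrt{\left(-10170 + 1782\right) + 22} = \sqrt{-8388 + 22} = \sqrt{-8366} = i \sqrt{8366} \approx 91.466 i$)
$\frac{1}{A + V} = \frac{1}{-72440 + i \sqrt{8366}}$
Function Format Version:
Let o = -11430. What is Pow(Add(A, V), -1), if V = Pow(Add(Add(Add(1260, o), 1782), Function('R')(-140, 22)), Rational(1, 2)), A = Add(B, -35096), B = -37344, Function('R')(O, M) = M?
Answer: Add(Rational(-36220, 2623780983), Mul(Rational(-1, 5247561966), I, Pow(8366, Rational(1, 2)))) ≈ Add(-1.3804e-5, Mul(-1.7430e-8, I))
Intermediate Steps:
A = -72440 (A = Add(-37344, -35096) = -72440)
V = Mul(I, Pow(8366, Rational(1, 2))) (V = Pow(Add(Add(Add(1260, -11430), 1782), 22), Rational(1, 2)) = Pow(Add(Add(-10170, 1782), 22), Rational(1, 2)) = Pow(Add(-8388, 22), Rational(1, 2)) = Pow(-8366, Rational(1, 2)) = Mul(I, Pow(8366, Rational(1, 2))) ≈ Mul(91.466, I))
Pow(Add(A, V), -1) = Pow(Add(-72440, Mul(I, Pow(8366, Rational(1, 2)))), -1)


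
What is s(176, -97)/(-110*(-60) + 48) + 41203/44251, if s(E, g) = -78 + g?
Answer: 266173619/294180648 ≈ 0.90480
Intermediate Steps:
s(176, -97)/(-110*(-60) + 48) + 41203/44251 = (-78 - 97)/(-110*(-60) + 48) + 41203/44251 = -175/(6600 + 48) + 41203*(1/44251) = -175/6648 + 41203/44251 = 266173619/294180648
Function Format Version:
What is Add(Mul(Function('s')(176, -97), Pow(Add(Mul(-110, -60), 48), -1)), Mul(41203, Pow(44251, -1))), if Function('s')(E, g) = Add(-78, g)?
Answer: Rational(266173619, 294180648) ≈ 0.90480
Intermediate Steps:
Add(Mul(Function('s')(176, -97), Pow(Add(Mul(-110, -60), 48), -1)), Mul(41203, Pow(44251, -1))) = Add(Mul(Add(-78, -97), Pow(Add(Mul(-110, -60), 48), -1)), Mul(41203, Pow(44251, -1))) = Add(Mul(-175, Pow(Add(6600, 48), -1)), Mul(41203, Rational(1, 44251))) = Add(Mul(-175, Pow(6648, -1)), Rational(41203, 44251)) = Add(Mul(-175, Rational(1, 6648)), Rational(41203, 44251)) = Add(Rational(-175, 6648), Rational(41203, 44251)) = Rational(266173619, 294180648)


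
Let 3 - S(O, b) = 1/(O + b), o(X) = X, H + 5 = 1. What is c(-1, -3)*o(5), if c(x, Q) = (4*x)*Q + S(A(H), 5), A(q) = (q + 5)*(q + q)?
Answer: 230/3 ≈ 76.667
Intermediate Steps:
H = -4 (H = -5 + 1 = -4)
A(q) = 2*q*(5 + q) (A(q) = (5 + q)*(2*q) = 2*q*(5 + q))
S(O, b) = 3 - 1/(O + b)
c(x, Q) = 10/3 + 4*Q*x (c(x, Q) = (4*x)*Q + (-1 + 3*(2*(-4)*(5 - 4)) + 3*5)/(2*(-4)*(5 - 4) + 5) = 4*Q*x + (-1 + 3*(2*(-4)*1) + 15)/(2*(-4)*1 + 5) = 4*Q*x + (-1 + 3*(-8) + 15)/(-8 + 5) = 4*Q*x + (-1 - 24 + 15)/(-3) = 4*Q*x - 1/3*(-10) = 4*Q*x + 10/3 = 10/3 + 4*Q*x)
c(-1, -3)*o(5) = (10/3 + 4*(-3)*(-1))*5 = (10/3 + 12)*5 = (46/3)*5 = 230/3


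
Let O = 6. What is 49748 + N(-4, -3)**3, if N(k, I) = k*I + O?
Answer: 55580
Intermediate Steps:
N(k, I) = 6 + I*k (N(k, I) = k*I + 6 = I*k + 6 = 6 + I*k)
49748 + N(-4, -3)**3 = 49748 + (6 - 3*(-4))**3 = 49748 + (6 + 12)**3 = 49748 + 18**3 = 49748 + 5832 = 55580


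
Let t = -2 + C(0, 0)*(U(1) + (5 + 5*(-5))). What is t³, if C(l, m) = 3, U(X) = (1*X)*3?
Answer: -148877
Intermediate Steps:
U(X) = 3*X (U(X) = X*3 = 3*X)
t = -53 (t = -2 + 3*(3*1 + (5 + 5*(-5))) = -2 + 3*(3 + (5 - 25)) = -2 + 3*(3 - 20) = -2 + 3*(-17) = -2 - 51 = -53)
t³ = (-53)³ = -148877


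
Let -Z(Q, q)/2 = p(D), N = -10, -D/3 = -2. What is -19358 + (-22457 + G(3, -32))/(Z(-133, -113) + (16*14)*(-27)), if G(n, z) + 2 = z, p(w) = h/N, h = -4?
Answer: -585350897/30244 ≈ -19354.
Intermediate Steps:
D = 6 (D = -3*(-2) = 6)
p(w) = ⅖ (p(w) = -4/(-10) = -4*(-⅒) = ⅖)
G(n, z) = -2 + z
Z(Q, q) = -⅘ (Z(Q, q) = -2*⅖ = -⅘)
-19358 + (-22457 + G(3, -32))/(Z(-133, -113) + (16*14)*(-27)) = -19358 + (-22457 + (-2 - 32))/(-⅘ + (16*14)*(-27)) = -19358 + (-22457 - 34)/(-⅘ + 224*(-27)) = -19358 - 22491/(-⅘ - 6048) = -19358 - 22491/(-30244/5) = -19358 - 22491*(-5/30244) = -19358 + 112455/30244 = -585350897/30244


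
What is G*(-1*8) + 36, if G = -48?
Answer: 420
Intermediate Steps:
G*(-1*8) + 36 = -(-48)*8 + 36 = -48*(-8) + 36 = 384 + 36 = 420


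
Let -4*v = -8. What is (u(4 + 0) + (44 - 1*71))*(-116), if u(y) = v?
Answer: 2900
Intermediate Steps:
v = 2 (v = -¼*(-8) = 2)
u(y) = 2
(u(4 + 0) + (44 - 1*71))*(-116) = (2 + (44 - 1*71))*(-116) = (2 + (44 - 71))*(-116) = (2 - 27)*(-116) = -25*(-116) = 2900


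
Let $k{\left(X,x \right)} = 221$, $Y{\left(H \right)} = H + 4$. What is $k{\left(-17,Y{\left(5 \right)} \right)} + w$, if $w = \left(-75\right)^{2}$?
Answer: $5846$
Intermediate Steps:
$Y{\left(H \right)} = 4 + H$
$w = 5625$
$k{\left(-17,Y{\left(5 \right)} \right)} + w = 221 + 5625 = 5846$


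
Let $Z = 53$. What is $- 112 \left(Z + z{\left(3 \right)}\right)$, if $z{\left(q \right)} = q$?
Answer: $-6272$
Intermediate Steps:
$- 112 \left(Z + z{\left(3 \right)}\right) = - 112 \left(53 + 3\right) = \left(-112\right) 56 = -6272$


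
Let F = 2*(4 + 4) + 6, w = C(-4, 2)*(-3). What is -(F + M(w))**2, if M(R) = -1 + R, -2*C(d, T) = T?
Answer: -576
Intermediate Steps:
C(d, T) = -T/2
w = 3 (w = -1/2*2*(-3) = -1*(-3) = 3)
F = 22 (F = 2*8 + 6 = 16 + 6 = 22)
-(F + M(w))**2 = -(22 + (-1 + 3))**2 = -(22 + 2)**2 = -1*24**2 = -1*576 = -576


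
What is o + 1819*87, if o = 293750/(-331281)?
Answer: 52425918343/331281 ≈ 1.5825e+5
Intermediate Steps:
o = -293750/331281 (o = 293750*(-1/331281) = -293750/331281 ≈ -0.88671)
o + 1819*87 = -293750/331281 + 1819*87 = -293750/331281 + 158253 = 52425918343/331281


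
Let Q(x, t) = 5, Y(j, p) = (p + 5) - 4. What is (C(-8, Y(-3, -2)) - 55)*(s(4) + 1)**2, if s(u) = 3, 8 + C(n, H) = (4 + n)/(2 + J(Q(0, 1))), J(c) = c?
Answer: -7120/7 ≈ -1017.1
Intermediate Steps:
Y(j, p) = 1 + p (Y(j, p) = (5 + p) - 4 = 1 + p)
C(n, H) = -52/7 + n/7 (C(n, H) = -8 + (4 + n)/(2 + 5) = -8 + (4 + n)/7 = -8 + (4 + n)*(1/7) = -8 + (4/7 + n/7) = -52/7 + n/7)
(C(-8, Y(-3, -2)) - 55)*(s(4) + 1)**2 = ((-52/7 + (1/7)*(-8)) - 55)*(3 + 1)**2 = ((-52/7 - 8/7) - 55)*4**2 = (-60/7 - 55)*16 = -445/7*16 = -7120/7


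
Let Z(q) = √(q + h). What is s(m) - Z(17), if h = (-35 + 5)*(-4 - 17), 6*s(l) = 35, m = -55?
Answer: 35/6 - √647 ≈ -19.603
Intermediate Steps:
s(l) = 35/6 (s(l) = (⅙)*35 = 35/6)
h = 630 (h = -30*(-21) = 630)
Z(q) = √(630 + q) (Z(q) = √(q + 630) = √(630 + q))
s(m) - Z(17) = 35/6 - √(630 + 17) = 35/6 - √647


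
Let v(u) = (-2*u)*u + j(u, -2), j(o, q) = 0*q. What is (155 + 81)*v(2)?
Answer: -1888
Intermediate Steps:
j(o, q) = 0
v(u) = -2*u**2 (v(u) = (-2*u)*u + 0 = -2*u**2 + 0 = -2*u**2)
(155 + 81)*v(2) = (155 + 81)*(-2*2**2) = 236*(-2*4) = 236*(-8) = -1888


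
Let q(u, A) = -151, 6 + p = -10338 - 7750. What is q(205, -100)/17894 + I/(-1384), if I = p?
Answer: 80891263/6191324 ≈ 13.065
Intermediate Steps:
p = -18094 (p = -6 + (-10338 - 7750) = -6 - 18088 = -18094)
I = -18094
q(205, -100)/17894 + I/(-1384) = -151/17894 - 18094/(-1384) = -151*1/17894 - 18094*(-1/1384) = -151/17894 + 9047/692 = 80891263/6191324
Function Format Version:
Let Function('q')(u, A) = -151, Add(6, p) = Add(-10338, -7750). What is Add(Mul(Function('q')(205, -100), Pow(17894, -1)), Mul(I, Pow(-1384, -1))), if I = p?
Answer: Rational(80891263, 6191324) ≈ 13.065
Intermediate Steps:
p = -18094 (p = Add(-6, Add(-10338, -7750)) = Add(-6, -18088) = -18094)
I = -18094
Add(Mul(Function('q')(205, -100), Pow(17894, -1)), Mul(I, Pow(-1384, -1))) = Add(Mul(-151, Pow(17894, -1)), Mul(-18094, Pow(-1384, -1))) = Add(Mul(-151, Rational(1, 17894)), Mul(-18094, Rational(-1, 1384))) = Add(Rational(-151, 17894), Rational(9047, 692)) = Rational(80891263, 6191324)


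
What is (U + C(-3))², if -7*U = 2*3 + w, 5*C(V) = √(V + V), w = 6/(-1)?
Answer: -6/25 ≈ -0.24000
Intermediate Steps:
w = -6 (w = 6*(-1) = -6)
C(V) = √2*√V/5 (C(V) = √(V + V)/5 = √(2*V)/5 = (√2*√V)/5 = √2*√V/5)
U = 0 (U = -(2*3 - 6)/7 = -(6 - 6)/7 = -⅐*0 = 0)
(U + C(-3))² = (0 + √2*√(-3)/5)² = (0 + √2*(I*√3)/5)² = (0 + I*√6/5)² = (I*√6/5)² = -6/25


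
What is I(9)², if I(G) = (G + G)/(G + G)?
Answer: 1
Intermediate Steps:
I(G) = 1 (I(G) = (2*G)/((2*G)) = (2*G)*(1/(2*G)) = 1)
I(9)² = 1² = 1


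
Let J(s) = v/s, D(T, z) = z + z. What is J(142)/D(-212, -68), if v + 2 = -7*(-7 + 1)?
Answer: -5/2414 ≈ -0.0020713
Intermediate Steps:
D(T, z) = 2*z
v = 40 (v = -2 - 7*(-7 + 1) = -2 - 7*(-6) = -2 + 42 = 40)
J(s) = 40/s
J(142)/D(-212, -68) = (40/142)/((2*(-68))) = (40*(1/142))/(-136) = (20/71)*(-1/136) = -5/2414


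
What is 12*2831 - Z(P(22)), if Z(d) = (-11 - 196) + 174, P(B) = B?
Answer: 34005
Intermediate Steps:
Z(d) = -33 (Z(d) = -207 + 174 = -33)
12*2831 - Z(P(22)) = 12*2831 - 1*(-33) = 33972 + 33 = 34005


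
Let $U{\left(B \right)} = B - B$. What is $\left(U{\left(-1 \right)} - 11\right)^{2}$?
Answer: $121$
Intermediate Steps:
$U{\left(B \right)} = 0$
$\left(U{\left(-1 \right)} - 11\right)^{2} = \left(0 - 11\right)^{2} = \left(-11\right)^{2} = 121$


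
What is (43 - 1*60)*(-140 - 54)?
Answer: 3298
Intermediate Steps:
(43 - 1*60)*(-140 - 54) = (43 - 60)*(-194) = -17*(-194) = 3298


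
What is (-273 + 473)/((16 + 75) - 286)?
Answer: -40/39 ≈ -1.0256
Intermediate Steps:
(-273 + 473)/((16 + 75) - 286) = 200/(91 - 286) = 200/(-195) = 200*(-1/195) = -40/39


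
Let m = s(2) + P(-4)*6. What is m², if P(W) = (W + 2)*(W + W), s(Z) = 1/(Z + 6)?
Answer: 591361/64 ≈ 9240.0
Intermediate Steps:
s(Z) = 1/(6 + Z)
P(W) = 2*W*(2 + W) (P(W) = (2 + W)*(2*W) = 2*W*(2 + W))
m = 769/8 (m = 1/(6 + 2) + (2*(-4)*(2 - 4))*6 = 1/8 + (2*(-4)*(-2))*6 = ⅛ + 16*6 = ⅛ + 96 = 769/8 ≈ 96.125)
m² = (769/8)² = 591361/64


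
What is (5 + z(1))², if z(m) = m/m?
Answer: 36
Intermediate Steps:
z(m) = 1
(5 + z(1))² = (5 + 1)² = 6² = 36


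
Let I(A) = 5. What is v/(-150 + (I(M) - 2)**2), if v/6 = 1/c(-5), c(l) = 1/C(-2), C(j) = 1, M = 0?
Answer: -2/47 ≈ -0.042553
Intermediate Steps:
c(l) = 1 (c(l) = 1/1 = 1)
v = 6 (v = 6/1 = 6*1 = 6)
v/(-150 + (I(M) - 2)**2) = 6/(-150 + (5 - 2)**2) = 6/(-150 + 3**2) = 6/(-150 + 9) = 6/(-141) = 6*(-1/141) = -2/47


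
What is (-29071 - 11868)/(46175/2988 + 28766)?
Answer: -122325732/85998983 ≈ -1.4224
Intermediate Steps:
(-29071 - 11868)/(46175/2988 + 28766) = -40939/(46175*(1/2988) + 28766) = -40939/(46175/2988 + 28766) = -40939/85998983/2988 = -40939*2988/85998983 = -122325732/85998983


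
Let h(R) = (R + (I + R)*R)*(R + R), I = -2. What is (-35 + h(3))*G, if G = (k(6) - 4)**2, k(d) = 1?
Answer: 9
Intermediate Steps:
h(R) = 2*R*(R + R*(-2 + R)) (h(R) = (R + (-2 + R)*R)*(R + R) = (R + R*(-2 + R))*(2*R) = 2*R*(R + R*(-2 + R)))
G = 9 (G = (1 - 4)**2 = (-3)**2 = 9)
(-35 + h(3))*G = (-35 + 2*3**2*(-1 + 3))*9 = (-35 + 2*9*2)*9 = (-35 + 36)*9 = 1*9 = 9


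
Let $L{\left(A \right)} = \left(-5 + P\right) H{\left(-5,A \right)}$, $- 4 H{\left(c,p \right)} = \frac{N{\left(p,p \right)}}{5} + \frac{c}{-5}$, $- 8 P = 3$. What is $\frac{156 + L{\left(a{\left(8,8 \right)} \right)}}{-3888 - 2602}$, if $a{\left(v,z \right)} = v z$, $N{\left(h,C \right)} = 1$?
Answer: $- \frac{12609}{519200} \approx -0.024285$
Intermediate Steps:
$P = - \frac{3}{8}$ ($P = \left(- \frac{1}{8}\right) 3 = - \frac{3}{8} \approx -0.375$)
$H{\left(c,p \right)} = - \frac{1}{20} + \frac{c}{20}$ ($H{\left(c,p \right)} = - \frac{1 \cdot \frac{1}{5} + \frac{c}{-5}}{4} = - \frac{1 \cdot \frac{1}{5} + c \left(- \frac{1}{5}\right)}{4} = - \frac{\frac{1}{5} - \frac{c}{5}}{4} = - \frac{1}{20} + \frac{c}{20}$)
$L{\left(A \right)} = \frac{129}{80}$ ($L{\left(A \right)} = \left(-5 - \frac{3}{8}\right) \left(- \frac{1}{20} + \frac{1}{20} \left(-5\right)\right) = - \frac{43 \left(- \frac{1}{20} - \frac{1}{4}\right)}{8} = \left(- \frac{43}{8}\right) \left(- \frac{3}{10}\right) = \frac{129}{80}$)
$\frac{156 + L{\left(a{\left(8,8 \right)} \right)}}{-3888 - 2602} = \frac{156 + \frac{129}{80}}{-3888 - 2602} = \frac{12609}{80 \left(-6490\right)} = \frac{12609}{80} \left(- \frac{1}{6490}\right) = - \frac{12609}{519200}$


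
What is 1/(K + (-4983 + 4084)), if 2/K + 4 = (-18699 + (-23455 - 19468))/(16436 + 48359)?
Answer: -160401/144265294 ≈ -0.0011118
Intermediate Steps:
K = -64795/160401 (K = 2/(-4 + (-18699 + (-23455 - 19468))/(16436 + 48359)) = 2/(-4 + (-18699 - 42923)/64795) = 2/(-4 - 61622*1/64795) = 2/(-4 - 61622/64795) = 2/(-320802/64795) = 2*(-64795/320802) = -64795/160401 ≈ -0.40396)
1/(K + (-4983 + 4084)) = 1/(-64795/160401 + (-4983 + 4084)) = 1/(-64795/160401 - 899) = 1/(-144265294/160401) = -160401/144265294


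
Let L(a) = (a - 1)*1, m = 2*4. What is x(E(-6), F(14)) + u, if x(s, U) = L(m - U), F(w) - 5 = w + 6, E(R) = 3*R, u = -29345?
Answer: -29363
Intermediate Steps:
m = 8
F(w) = 11 + w (F(w) = 5 + (w + 6) = 5 + (6 + w) = 11 + w)
L(a) = -1 + a (L(a) = (-1 + a)*1 = -1 + a)
x(s, U) = 7 - U (x(s, U) = -1 + (8 - U) = 7 - U)
x(E(-6), F(14)) + u = (7 - (11 + 14)) - 29345 = (7 - 1*25) - 29345 = (7 - 25) - 29345 = -18 - 29345 = -29363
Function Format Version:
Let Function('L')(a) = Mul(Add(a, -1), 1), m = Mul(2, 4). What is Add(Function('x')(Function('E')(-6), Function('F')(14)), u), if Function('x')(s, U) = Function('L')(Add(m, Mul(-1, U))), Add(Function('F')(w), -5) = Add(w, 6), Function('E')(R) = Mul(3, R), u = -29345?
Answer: -29363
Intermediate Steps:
m = 8
Function('F')(w) = Add(11, w) (Function('F')(w) = Add(5, Add(w, 6)) = Add(5, Add(6, w)) = Add(11, w))
Function('L')(a) = Add(-1, a) (Function('L')(a) = Mul(Add(-1, a), 1) = Add(-1, a))
Function('x')(s, U) = Add(7, Mul(-1, U)) (Function('x')(s, U) = Add(-1, Add(8, Mul(-1, U))) = Add(7, Mul(-1, U)))
Add(Function('x')(Function('E')(-6), Function('F')(14)), u) = Add(Add(7, Mul(-1, Add(11, 14))), -29345) = Add(Add(7, Mul(-1, 25)), -29345) = Add(Add(7, -25), -29345) = Add(-18, -29345) = -29363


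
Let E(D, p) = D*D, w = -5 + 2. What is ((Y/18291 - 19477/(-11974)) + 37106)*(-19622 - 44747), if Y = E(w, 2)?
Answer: -174379486606849971/73005478 ≈ -2.3886e+9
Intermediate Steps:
w = -3
E(D, p) = D**2
Y = 9 (Y = (-3)**2 = 9)
((Y/18291 - 19477/(-11974)) + 37106)*(-19622 - 44747) = ((9/18291 - 19477/(-11974)) + 37106)*(-19622 - 44747) = ((9*(1/18291) - 19477*(-1/11974)) + 37106)*(-64369) = ((3/6097 + 19477/11974) + 37106)*(-64369) = (118787191/73005478 + 37106)*(-64369) = (2709060053859/73005478)*(-64369) = -174379486606849971/73005478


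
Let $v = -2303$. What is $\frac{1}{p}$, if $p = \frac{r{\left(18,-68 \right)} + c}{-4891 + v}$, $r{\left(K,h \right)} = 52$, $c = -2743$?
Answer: $\frac{2398}{897} \approx 2.6734$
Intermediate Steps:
$p = \frac{897}{2398}$ ($p = \frac{52 - 2743}{-4891 - 2303} = - \frac{2691}{-7194} = \left(-2691\right) \left(- \frac{1}{7194}\right) = \frac{897}{2398} \approx 0.37406$)
$\frac{1}{p} = \frac{1}{\frac{897}{2398}} = \frac{2398}{897}$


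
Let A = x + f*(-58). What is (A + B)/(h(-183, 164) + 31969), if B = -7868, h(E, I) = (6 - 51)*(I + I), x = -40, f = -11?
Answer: -7270/17209 ≈ -0.42245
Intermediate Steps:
A = 598 (A = -40 - 11*(-58) = -40 + 638 = 598)
h(E, I) = -90*I
(A + B)/(h(-183, 164) + 31969) = (598 - 7868)/(-90*164 + 31969) = -7270/(-14760 + 31969) = -7270/17209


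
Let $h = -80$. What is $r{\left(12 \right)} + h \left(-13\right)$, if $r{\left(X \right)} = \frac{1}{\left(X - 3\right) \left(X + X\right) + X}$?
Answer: $\frac{237121}{228} \approx 1040.0$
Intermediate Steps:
$r{\left(X \right)} = \frac{1}{X + 2 X \left(-3 + X\right)}$ ($r{\left(X \right)} = \frac{1}{\left(-3 + X\right) 2 X + X} = \frac{1}{2 X \left(-3 + X\right) + X} = \frac{1}{X + 2 X \left(-3 + X\right)}$)
$r{\left(12 \right)} + h \left(-13\right) = \frac{1}{12 \left(-5 + 2 \cdot 12\right)} - -1040 = \frac{1}{12 \left(-5 + 24\right)} + 1040 = \frac{1}{12 \cdot 19} + 1040 = \frac{1}{12} \cdot \frac{1}{19} + 1040 = \frac{1}{228} + 1040 = \frac{237121}{228}$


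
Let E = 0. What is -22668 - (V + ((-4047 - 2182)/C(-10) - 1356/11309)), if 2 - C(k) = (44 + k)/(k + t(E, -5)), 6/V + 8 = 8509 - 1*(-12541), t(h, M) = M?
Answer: -53831788493459/2538282432 ≈ -21208.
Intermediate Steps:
V = 1/3507 (V = 6/(-8 + (8509 - 1*(-12541))) = 6/(-8 + (8509 + 12541)) = 6/(-8 + 21050) = 6/21042 = 6*(1/21042) = 1/3507 ≈ 0.00028514)
C(k) = 2 - (44 + k)/(-5 + k) (C(k) = 2 - (44 + k)/(k - 5) = 2 - (44 + k)/(-5 + k))
-22668 - (V + ((-4047 - 2182)/C(-10) - 1356/11309)) = -22668 - (1/3507 + ((-4047 - 2182)/(((-54 - 10)/(-5 - 10))) - 1356/11309)) = -22668 - (1/3507 + (-6229/(-64/(-15)) - 1356*1/11309)) = -22668 - (1/3507 + (-6229/((-1/15*(-64))) - 1356/11309)) = -22668 - (1/3507 + (-6229/64/15 - 1356/11309)) = -22668 - (1/3507 + (-6229*15/64 - 1356/11309)) = -22668 - (1/3507 + (-93435/64 - 1356/11309)) = -22668 - (1/3507 - 1056743199/723776) = -22668 - 1*(-3705997675117/2538282432) = -22668 + 3705997675117/2538282432 = -53831788493459/2538282432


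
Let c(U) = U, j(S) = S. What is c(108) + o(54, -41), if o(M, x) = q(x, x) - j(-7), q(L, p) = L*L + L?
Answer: 1755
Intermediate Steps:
q(L, p) = L + L**2 (q(L, p) = L**2 + L = L + L**2)
o(M, x) = 7 + x*(1 + x) (o(M, x) = x*(1 + x) - 1*(-7) = x*(1 + x) + 7 = 7 + x*(1 + x))
c(108) + o(54, -41) = 108 + (7 - 41*(1 - 41)) = 108 + (7 - 41*(-40)) = 108 + (7 + 1640) = 108 + 1647 = 1755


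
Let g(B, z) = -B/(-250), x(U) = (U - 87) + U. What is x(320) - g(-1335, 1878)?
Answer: 27917/50 ≈ 558.34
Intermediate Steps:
x(U) = -87 + 2*U (x(U) = (-87 + U) + U = -87 + 2*U)
g(B, z) = B/250 (g(B, z) = -B*(-1)/250 = -(-1)*B/250 = B/250)
x(320) - g(-1335, 1878) = (-87 + 2*320) - (-1335)/250 = (-87 + 640) - 1*(-267/50) = 553 + 267/50 = 27917/50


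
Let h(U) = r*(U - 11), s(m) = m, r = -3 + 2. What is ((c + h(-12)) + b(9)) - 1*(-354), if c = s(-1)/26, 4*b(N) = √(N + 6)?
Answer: 9801/26 + √15/4 ≈ 377.93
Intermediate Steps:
r = -1
b(N) = √(6 + N)/4 (b(N) = √(N + 6)/4 = √(6 + N)/4)
h(U) = 11 - U (h(U) = -(U - 11) = -(-11 + U) = 11 - U)
c = -1/26 ≈ -0.038462
((c + h(-12)) + b(9)) - 1*(-354) = ((-1/26 + (11 - 1*(-12))) + √(6 + 9)/4) - 1*(-354) = ((-1/26 + (11 + 12)) + √15/4) + 354 = ((-1/26 + 23) + √15/4) + 354 = (597/26 + √15/4) + 354 = 9801/26 + √15/4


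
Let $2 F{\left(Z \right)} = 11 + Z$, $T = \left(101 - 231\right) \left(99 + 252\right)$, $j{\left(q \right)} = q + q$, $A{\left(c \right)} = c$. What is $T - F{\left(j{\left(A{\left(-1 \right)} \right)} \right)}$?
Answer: $- \frac{91269}{2} \approx -45635.0$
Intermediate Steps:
$j{\left(q \right)} = 2 q$
$T = -45630$ ($T = \left(-130\right) 351 = -45630$)
$F{\left(Z \right)} = \frac{11}{2} + \frac{Z}{2}$ ($F{\left(Z \right)} = \frac{11 + Z}{2} = \frac{11}{2} + \frac{Z}{2}$)
$T - F{\left(j{\left(A{\left(-1 \right)} \right)} \right)} = -45630 - \left(\frac{11}{2} + \frac{2 \left(-1\right)}{2}\right) = -45630 - \left(\frac{11}{2} + \frac{1}{2} \left(-2\right)\right) = -45630 - \left(\frac{11}{2} - 1\right) = -45630 - \frac{9}{2} = - \frac{91269}{2}$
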